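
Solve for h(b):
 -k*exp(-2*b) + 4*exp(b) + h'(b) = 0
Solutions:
 h(b) = C1 - k*exp(-2*b)/2 - 4*exp(b)


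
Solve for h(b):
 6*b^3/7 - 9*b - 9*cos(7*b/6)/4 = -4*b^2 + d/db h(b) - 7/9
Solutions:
 h(b) = C1 + 3*b^4/14 + 4*b^3/3 - 9*b^2/2 + 7*b/9 - 27*sin(7*b/6)/14


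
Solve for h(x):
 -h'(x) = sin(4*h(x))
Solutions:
 h(x) = -acos((-C1 - exp(8*x))/(C1 - exp(8*x)))/4 + pi/2
 h(x) = acos((-C1 - exp(8*x))/(C1 - exp(8*x)))/4


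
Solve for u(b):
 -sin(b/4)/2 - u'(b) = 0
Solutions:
 u(b) = C1 + 2*cos(b/4)


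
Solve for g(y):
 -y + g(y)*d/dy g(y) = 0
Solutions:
 g(y) = -sqrt(C1 + y^2)
 g(y) = sqrt(C1 + y^2)


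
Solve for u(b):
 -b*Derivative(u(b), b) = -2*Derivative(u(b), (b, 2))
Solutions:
 u(b) = C1 + C2*erfi(b/2)


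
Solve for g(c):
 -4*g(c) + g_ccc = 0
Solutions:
 g(c) = C3*exp(2^(2/3)*c) + (C1*sin(2^(2/3)*sqrt(3)*c/2) + C2*cos(2^(2/3)*sqrt(3)*c/2))*exp(-2^(2/3)*c/2)


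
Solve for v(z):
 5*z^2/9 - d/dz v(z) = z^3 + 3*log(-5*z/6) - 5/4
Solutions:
 v(z) = C1 - z^4/4 + 5*z^3/27 - 3*z*log(-z) + z*(-3*log(5) + 17/4 + 3*log(6))


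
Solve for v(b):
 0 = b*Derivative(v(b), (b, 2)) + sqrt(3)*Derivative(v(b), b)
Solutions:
 v(b) = C1 + C2*b^(1 - sqrt(3))


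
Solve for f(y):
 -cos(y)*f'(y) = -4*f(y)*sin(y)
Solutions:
 f(y) = C1/cos(y)^4


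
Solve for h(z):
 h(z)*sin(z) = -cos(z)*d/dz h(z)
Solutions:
 h(z) = C1*cos(z)


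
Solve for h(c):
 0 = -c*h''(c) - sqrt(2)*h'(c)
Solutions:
 h(c) = C1 + C2*c^(1 - sqrt(2))


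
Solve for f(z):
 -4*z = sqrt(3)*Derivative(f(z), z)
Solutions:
 f(z) = C1 - 2*sqrt(3)*z^2/3


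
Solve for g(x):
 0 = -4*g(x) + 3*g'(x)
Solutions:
 g(x) = C1*exp(4*x/3)


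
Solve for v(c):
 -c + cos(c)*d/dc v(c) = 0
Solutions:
 v(c) = C1 + Integral(c/cos(c), c)


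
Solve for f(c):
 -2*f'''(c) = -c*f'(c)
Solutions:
 f(c) = C1 + Integral(C2*airyai(2^(2/3)*c/2) + C3*airybi(2^(2/3)*c/2), c)


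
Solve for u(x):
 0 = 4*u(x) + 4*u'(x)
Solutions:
 u(x) = C1*exp(-x)


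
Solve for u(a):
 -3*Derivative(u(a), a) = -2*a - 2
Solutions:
 u(a) = C1 + a^2/3 + 2*a/3


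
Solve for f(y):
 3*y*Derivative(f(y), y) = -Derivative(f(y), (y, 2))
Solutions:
 f(y) = C1 + C2*erf(sqrt(6)*y/2)


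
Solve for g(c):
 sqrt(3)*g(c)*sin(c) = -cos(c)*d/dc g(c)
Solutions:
 g(c) = C1*cos(c)^(sqrt(3))


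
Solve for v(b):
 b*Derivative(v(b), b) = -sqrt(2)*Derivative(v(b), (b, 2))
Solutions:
 v(b) = C1 + C2*erf(2^(1/4)*b/2)


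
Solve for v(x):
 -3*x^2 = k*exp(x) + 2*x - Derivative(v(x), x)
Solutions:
 v(x) = C1 + k*exp(x) + x^3 + x^2


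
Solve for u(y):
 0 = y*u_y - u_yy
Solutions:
 u(y) = C1 + C2*erfi(sqrt(2)*y/2)


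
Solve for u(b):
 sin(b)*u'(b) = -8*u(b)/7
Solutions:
 u(b) = C1*(cos(b) + 1)^(4/7)/(cos(b) - 1)^(4/7)


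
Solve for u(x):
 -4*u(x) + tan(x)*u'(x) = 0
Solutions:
 u(x) = C1*sin(x)^4


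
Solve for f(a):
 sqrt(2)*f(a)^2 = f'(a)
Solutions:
 f(a) = -1/(C1 + sqrt(2)*a)


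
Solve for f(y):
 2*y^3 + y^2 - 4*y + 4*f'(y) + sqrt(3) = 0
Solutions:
 f(y) = C1 - y^4/8 - y^3/12 + y^2/2 - sqrt(3)*y/4


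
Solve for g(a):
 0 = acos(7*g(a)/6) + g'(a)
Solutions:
 Integral(1/acos(7*_y/6), (_y, g(a))) = C1 - a


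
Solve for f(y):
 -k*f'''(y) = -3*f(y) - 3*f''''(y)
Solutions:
 f(y) = C1*exp(y*(k - sqrt(k^2 + 6*12^(1/3)*(k^2 + sqrt(k^4 - 768))^(1/3) + 48*18^(1/3)/(k^2 + sqrt(k^4 - 768))^(1/3)) - sqrt(2)*sqrt(-k^3/sqrt(k^2 + 6*12^(1/3)*(k^2 + sqrt(k^4 - 768))^(1/3) + 48*18^(1/3)/(k^2 + sqrt(k^4 - 768))^(1/3)) + k^2 - 3*12^(1/3)*(k^2 + sqrt(k^4 - 768))^(1/3) - 24*18^(1/3)/(k^2 + sqrt(k^4 - 768))^(1/3)))/12) + C2*exp(y*(k - sqrt(k^2 + 6*12^(1/3)*(k^2 + sqrt(k^4 - 768))^(1/3) + 48*18^(1/3)/(k^2 + sqrt(k^4 - 768))^(1/3)) + sqrt(2)*sqrt(-k^3/sqrt(k^2 + 6*12^(1/3)*(k^2 + sqrt(k^4 - 768))^(1/3) + 48*18^(1/3)/(k^2 + sqrt(k^4 - 768))^(1/3)) + k^2 - 3*12^(1/3)*(k^2 + sqrt(k^4 - 768))^(1/3) - 24*18^(1/3)/(k^2 + sqrt(k^4 - 768))^(1/3)))/12) + C3*exp(y*(k + sqrt(k^2 + 6*12^(1/3)*(k^2 + sqrt(k^4 - 768))^(1/3) + 48*18^(1/3)/(k^2 + sqrt(k^4 - 768))^(1/3)) - sqrt(2)*sqrt(k^3/sqrt(k^2 + 6*12^(1/3)*(k^2 + sqrt(k^4 - 768))^(1/3) + 48*18^(1/3)/(k^2 + sqrt(k^4 - 768))^(1/3)) + k^2 - 3*12^(1/3)*(k^2 + sqrt(k^4 - 768))^(1/3) - 24*18^(1/3)/(k^2 + sqrt(k^4 - 768))^(1/3)))/12) + C4*exp(y*(k + sqrt(k^2 + 6*12^(1/3)*(k^2 + sqrt(k^4 - 768))^(1/3) + 48*18^(1/3)/(k^2 + sqrt(k^4 - 768))^(1/3)) + sqrt(2)*sqrt(k^3/sqrt(k^2 + 6*12^(1/3)*(k^2 + sqrt(k^4 - 768))^(1/3) + 48*18^(1/3)/(k^2 + sqrt(k^4 - 768))^(1/3)) + k^2 - 3*12^(1/3)*(k^2 + sqrt(k^4 - 768))^(1/3) - 24*18^(1/3)/(k^2 + sqrt(k^4 - 768))^(1/3)))/12)


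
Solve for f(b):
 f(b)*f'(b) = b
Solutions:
 f(b) = -sqrt(C1 + b^2)
 f(b) = sqrt(C1 + b^2)


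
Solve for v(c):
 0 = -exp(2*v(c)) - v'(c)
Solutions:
 v(c) = log(-sqrt(-1/(C1 - c))) - log(2)/2
 v(c) = log(-1/(C1 - c))/2 - log(2)/2


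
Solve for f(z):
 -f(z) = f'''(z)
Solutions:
 f(z) = C3*exp(-z) + (C1*sin(sqrt(3)*z/2) + C2*cos(sqrt(3)*z/2))*exp(z/2)


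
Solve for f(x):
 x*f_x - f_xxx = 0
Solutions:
 f(x) = C1 + Integral(C2*airyai(x) + C3*airybi(x), x)


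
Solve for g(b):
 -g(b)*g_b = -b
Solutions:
 g(b) = -sqrt(C1 + b^2)
 g(b) = sqrt(C1 + b^2)


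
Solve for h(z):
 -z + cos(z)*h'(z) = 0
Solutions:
 h(z) = C1 + Integral(z/cos(z), z)


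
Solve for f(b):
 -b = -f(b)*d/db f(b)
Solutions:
 f(b) = -sqrt(C1 + b^2)
 f(b) = sqrt(C1 + b^2)


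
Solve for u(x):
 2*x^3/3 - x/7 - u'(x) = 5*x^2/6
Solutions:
 u(x) = C1 + x^4/6 - 5*x^3/18 - x^2/14


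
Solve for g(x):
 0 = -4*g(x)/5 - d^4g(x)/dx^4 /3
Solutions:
 g(x) = (C1*sin(3^(1/4)*5^(3/4)*x/5) + C2*cos(3^(1/4)*5^(3/4)*x/5))*exp(-3^(1/4)*5^(3/4)*x/5) + (C3*sin(3^(1/4)*5^(3/4)*x/5) + C4*cos(3^(1/4)*5^(3/4)*x/5))*exp(3^(1/4)*5^(3/4)*x/5)


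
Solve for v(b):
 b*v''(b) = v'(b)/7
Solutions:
 v(b) = C1 + C2*b^(8/7)


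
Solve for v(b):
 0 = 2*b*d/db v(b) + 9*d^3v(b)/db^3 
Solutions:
 v(b) = C1 + Integral(C2*airyai(-6^(1/3)*b/3) + C3*airybi(-6^(1/3)*b/3), b)


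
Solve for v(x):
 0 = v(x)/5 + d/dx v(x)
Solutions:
 v(x) = C1*exp(-x/5)


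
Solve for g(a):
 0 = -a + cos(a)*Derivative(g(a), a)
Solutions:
 g(a) = C1 + Integral(a/cos(a), a)


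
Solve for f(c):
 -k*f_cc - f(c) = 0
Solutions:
 f(c) = C1*exp(-c*sqrt(-1/k)) + C2*exp(c*sqrt(-1/k))


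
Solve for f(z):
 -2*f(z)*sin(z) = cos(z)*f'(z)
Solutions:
 f(z) = C1*cos(z)^2


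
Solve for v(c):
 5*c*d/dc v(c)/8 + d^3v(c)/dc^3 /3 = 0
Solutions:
 v(c) = C1 + Integral(C2*airyai(-15^(1/3)*c/2) + C3*airybi(-15^(1/3)*c/2), c)


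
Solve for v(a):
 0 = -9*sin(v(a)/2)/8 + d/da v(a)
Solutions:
 -9*a/8 + log(cos(v(a)/2) - 1) - log(cos(v(a)/2) + 1) = C1


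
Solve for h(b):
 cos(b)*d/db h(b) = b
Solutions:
 h(b) = C1 + Integral(b/cos(b), b)


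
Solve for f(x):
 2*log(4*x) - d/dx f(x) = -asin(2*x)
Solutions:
 f(x) = C1 + 2*x*log(x) + x*asin(2*x) - 2*x + 4*x*log(2) + sqrt(1 - 4*x^2)/2


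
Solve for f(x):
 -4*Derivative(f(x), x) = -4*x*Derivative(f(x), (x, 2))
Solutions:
 f(x) = C1 + C2*x^2


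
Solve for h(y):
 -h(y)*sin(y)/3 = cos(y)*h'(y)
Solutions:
 h(y) = C1*cos(y)^(1/3)


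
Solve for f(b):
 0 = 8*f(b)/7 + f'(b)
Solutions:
 f(b) = C1*exp(-8*b/7)


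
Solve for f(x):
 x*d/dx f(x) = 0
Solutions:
 f(x) = C1


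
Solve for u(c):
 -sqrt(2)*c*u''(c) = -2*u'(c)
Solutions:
 u(c) = C1 + C2*c^(1 + sqrt(2))


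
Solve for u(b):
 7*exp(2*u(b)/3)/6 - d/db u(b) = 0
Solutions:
 u(b) = 3*log(-sqrt(-1/(C1 + 7*b))) + 3*log(3)
 u(b) = 3*log(-1/(C1 + 7*b))/2 + 3*log(3)


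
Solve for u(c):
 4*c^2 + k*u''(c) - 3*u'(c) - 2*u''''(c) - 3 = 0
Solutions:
 u(c) = C1 + C2*exp(c*(-2*k/((-6^(1/3) + 2^(1/3)*3^(5/6)*I)*(sqrt(3)*sqrt(243 - 2*k^3) + 27)^(1/3)) + 6^(1/3)*(sqrt(3)*sqrt(243 - 2*k^3) + 27)^(1/3)/12 - 2^(1/3)*3^(5/6)*I*(sqrt(3)*sqrt(243 - 2*k^3) + 27)^(1/3)/12)) + C3*exp(c*(2*k/((6^(1/3) + 2^(1/3)*3^(5/6)*I)*(sqrt(3)*sqrt(243 - 2*k^3) + 27)^(1/3)) + 6^(1/3)*(sqrt(3)*sqrt(243 - 2*k^3) + 27)^(1/3)/12 + 2^(1/3)*3^(5/6)*I*(sqrt(3)*sqrt(243 - 2*k^3) + 27)^(1/3)/12)) + C4*exp(-6^(1/3)*c*(6^(1/3)*k/(sqrt(3)*sqrt(243 - 2*k^3) + 27)^(1/3) + (sqrt(3)*sqrt(243 - 2*k^3) + 27)^(1/3))/6) + 4*c^3/9 + 4*c^2*k/9 + 8*c*k^2/27 - c


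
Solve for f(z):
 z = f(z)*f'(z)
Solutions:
 f(z) = -sqrt(C1 + z^2)
 f(z) = sqrt(C1 + z^2)


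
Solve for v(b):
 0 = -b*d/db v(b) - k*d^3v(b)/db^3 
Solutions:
 v(b) = C1 + Integral(C2*airyai(b*(-1/k)^(1/3)) + C3*airybi(b*(-1/k)^(1/3)), b)


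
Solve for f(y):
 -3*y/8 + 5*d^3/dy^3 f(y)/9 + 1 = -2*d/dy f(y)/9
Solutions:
 f(y) = C1 + C2*sin(sqrt(10)*y/5) + C3*cos(sqrt(10)*y/5) + 27*y^2/32 - 9*y/2


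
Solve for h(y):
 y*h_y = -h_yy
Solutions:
 h(y) = C1 + C2*erf(sqrt(2)*y/2)


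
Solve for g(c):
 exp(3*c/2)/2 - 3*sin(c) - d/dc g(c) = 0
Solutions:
 g(c) = C1 + exp(3*c/2)/3 + 3*cos(c)


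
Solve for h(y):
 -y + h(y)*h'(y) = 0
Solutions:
 h(y) = -sqrt(C1 + y^2)
 h(y) = sqrt(C1 + y^2)


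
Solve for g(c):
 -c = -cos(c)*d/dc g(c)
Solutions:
 g(c) = C1 + Integral(c/cos(c), c)


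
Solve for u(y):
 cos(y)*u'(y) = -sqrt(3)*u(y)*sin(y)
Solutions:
 u(y) = C1*cos(y)^(sqrt(3))


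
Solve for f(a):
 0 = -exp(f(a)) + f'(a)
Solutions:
 f(a) = log(-1/(C1 + a))


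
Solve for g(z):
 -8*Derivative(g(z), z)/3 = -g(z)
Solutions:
 g(z) = C1*exp(3*z/8)


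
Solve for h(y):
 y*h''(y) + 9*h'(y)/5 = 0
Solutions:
 h(y) = C1 + C2/y^(4/5)


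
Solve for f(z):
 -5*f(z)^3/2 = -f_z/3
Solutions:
 f(z) = -sqrt(-1/(C1 + 15*z))
 f(z) = sqrt(-1/(C1 + 15*z))


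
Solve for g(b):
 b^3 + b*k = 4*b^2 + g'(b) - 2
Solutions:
 g(b) = C1 + b^4/4 - 4*b^3/3 + b^2*k/2 + 2*b


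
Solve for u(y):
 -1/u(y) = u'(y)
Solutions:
 u(y) = -sqrt(C1 - 2*y)
 u(y) = sqrt(C1 - 2*y)


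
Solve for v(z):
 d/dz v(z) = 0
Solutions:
 v(z) = C1


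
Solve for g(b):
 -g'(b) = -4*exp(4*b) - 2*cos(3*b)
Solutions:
 g(b) = C1 + exp(4*b) + 2*sin(3*b)/3


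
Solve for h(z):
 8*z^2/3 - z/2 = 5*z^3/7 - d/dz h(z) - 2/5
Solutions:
 h(z) = C1 + 5*z^4/28 - 8*z^3/9 + z^2/4 - 2*z/5


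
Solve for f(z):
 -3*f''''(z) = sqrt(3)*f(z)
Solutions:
 f(z) = (C1*sin(sqrt(2)*3^(7/8)*z/6) + C2*cos(sqrt(2)*3^(7/8)*z/6))*exp(-sqrt(2)*3^(7/8)*z/6) + (C3*sin(sqrt(2)*3^(7/8)*z/6) + C4*cos(sqrt(2)*3^(7/8)*z/6))*exp(sqrt(2)*3^(7/8)*z/6)


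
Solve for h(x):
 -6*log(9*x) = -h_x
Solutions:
 h(x) = C1 + 6*x*log(x) - 6*x + x*log(531441)


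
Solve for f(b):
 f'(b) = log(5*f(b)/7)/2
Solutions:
 -2*Integral(1/(log(_y) - log(7) + log(5)), (_y, f(b))) = C1 - b


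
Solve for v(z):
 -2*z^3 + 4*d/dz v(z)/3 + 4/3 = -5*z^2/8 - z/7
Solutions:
 v(z) = C1 + 3*z^4/8 - 5*z^3/32 - 3*z^2/56 - z


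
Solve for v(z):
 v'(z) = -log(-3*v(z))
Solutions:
 Integral(1/(log(-_y) + log(3)), (_y, v(z))) = C1 - z


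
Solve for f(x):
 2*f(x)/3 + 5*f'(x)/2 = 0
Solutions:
 f(x) = C1*exp(-4*x/15)


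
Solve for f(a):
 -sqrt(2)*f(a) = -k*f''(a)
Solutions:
 f(a) = C1*exp(-2^(1/4)*a*sqrt(1/k)) + C2*exp(2^(1/4)*a*sqrt(1/k))


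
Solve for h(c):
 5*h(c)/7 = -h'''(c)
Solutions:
 h(c) = C3*exp(-5^(1/3)*7^(2/3)*c/7) + (C1*sin(sqrt(3)*5^(1/3)*7^(2/3)*c/14) + C2*cos(sqrt(3)*5^(1/3)*7^(2/3)*c/14))*exp(5^(1/3)*7^(2/3)*c/14)


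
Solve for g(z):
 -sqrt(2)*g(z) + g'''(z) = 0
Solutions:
 g(z) = C3*exp(2^(1/6)*z) + (C1*sin(2^(1/6)*sqrt(3)*z/2) + C2*cos(2^(1/6)*sqrt(3)*z/2))*exp(-2^(1/6)*z/2)


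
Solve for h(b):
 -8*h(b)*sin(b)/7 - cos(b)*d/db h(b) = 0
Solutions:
 h(b) = C1*cos(b)^(8/7)


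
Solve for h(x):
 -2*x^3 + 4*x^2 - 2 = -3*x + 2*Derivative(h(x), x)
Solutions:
 h(x) = C1 - x^4/4 + 2*x^3/3 + 3*x^2/4 - x


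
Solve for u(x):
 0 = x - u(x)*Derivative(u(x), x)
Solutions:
 u(x) = -sqrt(C1 + x^2)
 u(x) = sqrt(C1 + x^2)


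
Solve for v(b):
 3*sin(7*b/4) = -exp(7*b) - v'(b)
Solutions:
 v(b) = C1 - exp(7*b)/7 + 12*cos(7*b/4)/7


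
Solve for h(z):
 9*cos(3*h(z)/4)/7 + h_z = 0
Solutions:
 9*z/7 - 2*log(sin(3*h(z)/4) - 1)/3 + 2*log(sin(3*h(z)/4) + 1)/3 = C1


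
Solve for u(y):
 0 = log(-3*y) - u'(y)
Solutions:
 u(y) = C1 + y*log(-y) + y*(-1 + log(3))


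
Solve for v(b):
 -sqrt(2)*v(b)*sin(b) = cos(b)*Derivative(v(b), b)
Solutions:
 v(b) = C1*cos(b)^(sqrt(2))


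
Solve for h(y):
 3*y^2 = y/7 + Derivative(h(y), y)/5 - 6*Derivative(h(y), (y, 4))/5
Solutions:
 h(y) = C1 + C4*exp(6^(2/3)*y/6) + 5*y^3 - 5*y^2/14 + (C2*sin(2^(2/3)*3^(1/6)*y/4) + C3*cos(2^(2/3)*3^(1/6)*y/4))*exp(-6^(2/3)*y/12)


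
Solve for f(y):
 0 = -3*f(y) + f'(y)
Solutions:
 f(y) = C1*exp(3*y)


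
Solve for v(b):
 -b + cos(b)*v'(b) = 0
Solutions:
 v(b) = C1 + Integral(b/cos(b), b)


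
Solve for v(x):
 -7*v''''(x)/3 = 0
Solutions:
 v(x) = C1 + C2*x + C3*x^2 + C4*x^3


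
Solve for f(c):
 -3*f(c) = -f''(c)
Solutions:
 f(c) = C1*exp(-sqrt(3)*c) + C2*exp(sqrt(3)*c)


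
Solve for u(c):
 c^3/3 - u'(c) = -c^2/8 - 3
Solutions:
 u(c) = C1 + c^4/12 + c^3/24 + 3*c


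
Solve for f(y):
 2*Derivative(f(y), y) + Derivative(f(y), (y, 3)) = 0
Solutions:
 f(y) = C1 + C2*sin(sqrt(2)*y) + C3*cos(sqrt(2)*y)


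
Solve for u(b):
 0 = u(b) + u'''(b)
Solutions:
 u(b) = C3*exp(-b) + (C1*sin(sqrt(3)*b/2) + C2*cos(sqrt(3)*b/2))*exp(b/2)


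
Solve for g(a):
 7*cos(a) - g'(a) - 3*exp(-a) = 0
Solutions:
 g(a) = C1 + 7*sin(a) + 3*exp(-a)


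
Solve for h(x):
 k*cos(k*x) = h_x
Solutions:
 h(x) = C1 + sin(k*x)


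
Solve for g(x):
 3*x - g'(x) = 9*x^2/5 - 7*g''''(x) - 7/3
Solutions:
 g(x) = C1 + C4*exp(7^(2/3)*x/7) - 3*x^3/5 + 3*x^2/2 + 7*x/3 + (C2*sin(sqrt(3)*7^(2/3)*x/14) + C3*cos(sqrt(3)*7^(2/3)*x/14))*exp(-7^(2/3)*x/14)


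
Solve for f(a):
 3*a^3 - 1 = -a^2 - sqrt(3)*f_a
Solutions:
 f(a) = C1 - sqrt(3)*a^4/4 - sqrt(3)*a^3/9 + sqrt(3)*a/3


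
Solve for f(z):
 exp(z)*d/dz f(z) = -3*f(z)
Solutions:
 f(z) = C1*exp(3*exp(-z))


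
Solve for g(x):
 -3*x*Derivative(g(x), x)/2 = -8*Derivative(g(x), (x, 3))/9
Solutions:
 g(x) = C1 + Integral(C2*airyai(3*2^(2/3)*x/4) + C3*airybi(3*2^(2/3)*x/4), x)


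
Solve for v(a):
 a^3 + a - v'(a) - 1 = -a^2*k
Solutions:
 v(a) = C1 + a^4/4 + a^3*k/3 + a^2/2 - a


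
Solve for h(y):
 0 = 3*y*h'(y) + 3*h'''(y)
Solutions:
 h(y) = C1 + Integral(C2*airyai(-y) + C3*airybi(-y), y)


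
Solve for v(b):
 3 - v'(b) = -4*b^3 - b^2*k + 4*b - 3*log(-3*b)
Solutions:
 v(b) = C1 + b^4 + b^3*k/3 - 2*b^2 + 3*b*log(-b) + 3*b*log(3)


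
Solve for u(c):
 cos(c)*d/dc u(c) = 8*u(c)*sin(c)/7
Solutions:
 u(c) = C1/cos(c)^(8/7)


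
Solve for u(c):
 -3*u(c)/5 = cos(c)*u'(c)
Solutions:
 u(c) = C1*(sin(c) - 1)^(3/10)/(sin(c) + 1)^(3/10)


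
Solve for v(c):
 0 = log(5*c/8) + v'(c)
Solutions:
 v(c) = C1 - c*log(c) + c*log(8/5) + c


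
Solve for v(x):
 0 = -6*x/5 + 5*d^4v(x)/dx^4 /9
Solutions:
 v(x) = C1 + C2*x + C3*x^2 + C4*x^3 + 9*x^5/500


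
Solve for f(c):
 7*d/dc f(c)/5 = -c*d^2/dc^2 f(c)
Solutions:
 f(c) = C1 + C2/c^(2/5)


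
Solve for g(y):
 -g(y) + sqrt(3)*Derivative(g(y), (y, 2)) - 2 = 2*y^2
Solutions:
 g(y) = C1*exp(-3^(3/4)*y/3) + C2*exp(3^(3/4)*y/3) - 2*y^2 - 4*sqrt(3) - 2


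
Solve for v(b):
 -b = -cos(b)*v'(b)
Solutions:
 v(b) = C1 + Integral(b/cos(b), b)


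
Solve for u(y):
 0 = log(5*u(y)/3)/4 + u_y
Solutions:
 -4*Integral(1/(-log(_y) - log(5) + log(3)), (_y, u(y))) = C1 - y


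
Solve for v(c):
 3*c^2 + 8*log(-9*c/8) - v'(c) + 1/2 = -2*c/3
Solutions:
 v(c) = C1 + c^3 + c^2/3 + 8*c*log(-c) + c*(-24*log(2) - 15/2 + 16*log(3))


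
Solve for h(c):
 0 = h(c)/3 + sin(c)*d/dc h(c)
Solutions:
 h(c) = C1*(cos(c) + 1)^(1/6)/(cos(c) - 1)^(1/6)


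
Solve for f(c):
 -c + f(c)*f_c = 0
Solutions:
 f(c) = -sqrt(C1 + c^2)
 f(c) = sqrt(C1 + c^2)


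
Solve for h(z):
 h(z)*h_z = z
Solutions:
 h(z) = -sqrt(C1 + z^2)
 h(z) = sqrt(C1 + z^2)


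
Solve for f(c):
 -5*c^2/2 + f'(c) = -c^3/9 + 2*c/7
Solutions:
 f(c) = C1 - c^4/36 + 5*c^3/6 + c^2/7


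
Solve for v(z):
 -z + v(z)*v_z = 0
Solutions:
 v(z) = -sqrt(C1 + z^2)
 v(z) = sqrt(C1 + z^2)


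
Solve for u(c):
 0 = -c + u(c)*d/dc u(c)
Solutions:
 u(c) = -sqrt(C1 + c^2)
 u(c) = sqrt(C1 + c^2)


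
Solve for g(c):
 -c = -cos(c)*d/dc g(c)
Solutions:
 g(c) = C1 + Integral(c/cos(c), c)


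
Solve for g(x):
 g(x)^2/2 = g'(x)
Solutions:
 g(x) = -2/(C1 + x)


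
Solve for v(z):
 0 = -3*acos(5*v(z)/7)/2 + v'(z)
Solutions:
 Integral(1/acos(5*_y/7), (_y, v(z))) = C1 + 3*z/2


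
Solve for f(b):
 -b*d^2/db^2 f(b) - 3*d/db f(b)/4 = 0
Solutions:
 f(b) = C1 + C2*b^(1/4)


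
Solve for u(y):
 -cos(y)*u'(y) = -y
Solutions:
 u(y) = C1 + Integral(y/cos(y), y)


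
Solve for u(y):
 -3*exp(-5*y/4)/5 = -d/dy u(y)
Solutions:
 u(y) = C1 - 12*exp(-5*y/4)/25


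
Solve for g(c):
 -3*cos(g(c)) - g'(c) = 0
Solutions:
 g(c) = pi - asin((C1 + exp(6*c))/(C1 - exp(6*c)))
 g(c) = asin((C1 + exp(6*c))/(C1 - exp(6*c)))


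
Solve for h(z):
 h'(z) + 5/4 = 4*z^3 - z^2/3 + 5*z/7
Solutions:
 h(z) = C1 + z^4 - z^3/9 + 5*z^2/14 - 5*z/4


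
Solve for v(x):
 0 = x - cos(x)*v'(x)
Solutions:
 v(x) = C1 + Integral(x/cos(x), x)


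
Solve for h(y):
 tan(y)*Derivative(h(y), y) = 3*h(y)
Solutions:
 h(y) = C1*sin(y)^3


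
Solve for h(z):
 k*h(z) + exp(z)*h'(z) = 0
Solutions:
 h(z) = C1*exp(k*exp(-z))


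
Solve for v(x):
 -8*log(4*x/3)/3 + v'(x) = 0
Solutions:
 v(x) = C1 + 8*x*log(x)/3 - 8*x*log(3)/3 - 8*x/3 + 16*x*log(2)/3


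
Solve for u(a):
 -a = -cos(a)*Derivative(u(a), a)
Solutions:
 u(a) = C1 + Integral(a/cos(a), a)


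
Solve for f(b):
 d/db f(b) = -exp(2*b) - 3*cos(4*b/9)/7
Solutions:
 f(b) = C1 - exp(2*b)/2 - 27*sin(4*b/9)/28


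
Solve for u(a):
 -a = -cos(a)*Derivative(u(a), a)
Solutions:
 u(a) = C1 + Integral(a/cos(a), a)


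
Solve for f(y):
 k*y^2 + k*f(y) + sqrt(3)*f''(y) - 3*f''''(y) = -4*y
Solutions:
 f(y) = C1*exp(-sqrt(2)*3^(3/4)*y*sqrt(1 - sqrt(4*k + 1))/6) + C2*exp(sqrt(2)*3^(3/4)*y*sqrt(1 - sqrt(4*k + 1))/6) + C3*exp(-sqrt(2)*3^(3/4)*y*sqrt(sqrt(4*k + 1) + 1)/6) + C4*exp(sqrt(2)*3^(3/4)*y*sqrt(sqrt(4*k + 1) + 1)/6) - y^2 - 4*y/k + 2*sqrt(3)/k


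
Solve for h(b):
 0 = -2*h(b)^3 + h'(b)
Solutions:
 h(b) = -sqrt(2)*sqrt(-1/(C1 + 2*b))/2
 h(b) = sqrt(2)*sqrt(-1/(C1 + 2*b))/2


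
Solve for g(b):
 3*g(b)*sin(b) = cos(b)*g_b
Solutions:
 g(b) = C1/cos(b)^3


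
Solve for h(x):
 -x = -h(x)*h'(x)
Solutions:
 h(x) = -sqrt(C1 + x^2)
 h(x) = sqrt(C1 + x^2)


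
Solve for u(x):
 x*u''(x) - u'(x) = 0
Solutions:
 u(x) = C1 + C2*x^2


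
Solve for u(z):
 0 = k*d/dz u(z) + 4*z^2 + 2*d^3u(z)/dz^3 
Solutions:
 u(z) = C1 + C2*exp(-sqrt(2)*z*sqrt(-k)/2) + C3*exp(sqrt(2)*z*sqrt(-k)/2) - 4*z^3/(3*k) + 16*z/k^2


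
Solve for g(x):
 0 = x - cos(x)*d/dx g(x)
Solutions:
 g(x) = C1 + Integral(x/cos(x), x)


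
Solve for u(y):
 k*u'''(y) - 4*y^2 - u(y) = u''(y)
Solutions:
 u(y) = C1*exp(y*(-(sqrt(((27 + 2/k^2)^2 - 4/k^4)/k^2)/2 - 27/(2*k) - 1/k^3)^(1/3) + 1/k - 1/(k^2*(sqrt(((27 + 2/k^2)^2 - 4/k^4)/k^2)/2 - 27/(2*k) - 1/k^3)^(1/3)))/3) + C2*exp(y*((sqrt(((27 + 2/k^2)^2 - 4/k^4)/k^2)/2 - 27/(2*k) - 1/k^3)^(1/3) - sqrt(3)*I*(sqrt(((27 + 2/k^2)^2 - 4/k^4)/k^2)/2 - 27/(2*k) - 1/k^3)^(1/3) + 2/k - 4/(k^2*(-1 + sqrt(3)*I)*(sqrt(((27 + 2/k^2)^2 - 4/k^4)/k^2)/2 - 27/(2*k) - 1/k^3)^(1/3)))/6) + C3*exp(y*((sqrt(((27 + 2/k^2)^2 - 4/k^4)/k^2)/2 - 27/(2*k) - 1/k^3)^(1/3) + sqrt(3)*I*(sqrt(((27 + 2/k^2)^2 - 4/k^4)/k^2)/2 - 27/(2*k) - 1/k^3)^(1/3) + 2/k + 4/(k^2*(1 + sqrt(3)*I)*(sqrt(((27 + 2/k^2)^2 - 4/k^4)/k^2)/2 - 27/(2*k) - 1/k^3)^(1/3)))/6) - 4*y^2 + 8


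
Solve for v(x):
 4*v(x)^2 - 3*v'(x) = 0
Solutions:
 v(x) = -3/(C1 + 4*x)


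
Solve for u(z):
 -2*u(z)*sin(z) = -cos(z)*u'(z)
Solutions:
 u(z) = C1/cos(z)^2


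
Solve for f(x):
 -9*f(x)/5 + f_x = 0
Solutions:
 f(x) = C1*exp(9*x/5)


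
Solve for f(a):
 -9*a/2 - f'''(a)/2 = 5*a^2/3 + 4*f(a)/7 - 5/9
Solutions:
 f(a) = C3*exp(-2*7^(2/3)*a/7) - 35*a^2/12 - 63*a/8 + (C1*sin(sqrt(3)*7^(2/3)*a/7) + C2*cos(sqrt(3)*7^(2/3)*a/7))*exp(7^(2/3)*a/7) + 35/36


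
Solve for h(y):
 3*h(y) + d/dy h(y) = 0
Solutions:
 h(y) = C1*exp(-3*y)


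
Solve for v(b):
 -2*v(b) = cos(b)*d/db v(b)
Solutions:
 v(b) = C1*(sin(b) - 1)/(sin(b) + 1)


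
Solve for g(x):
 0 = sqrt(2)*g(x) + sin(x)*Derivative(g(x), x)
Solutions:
 g(x) = C1*(cos(x) + 1)^(sqrt(2)/2)/(cos(x) - 1)^(sqrt(2)/2)


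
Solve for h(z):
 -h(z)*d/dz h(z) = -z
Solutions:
 h(z) = -sqrt(C1 + z^2)
 h(z) = sqrt(C1 + z^2)


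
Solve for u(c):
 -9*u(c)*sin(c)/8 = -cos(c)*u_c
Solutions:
 u(c) = C1/cos(c)^(9/8)


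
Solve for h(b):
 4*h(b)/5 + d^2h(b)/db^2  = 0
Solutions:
 h(b) = C1*sin(2*sqrt(5)*b/5) + C2*cos(2*sqrt(5)*b/5)


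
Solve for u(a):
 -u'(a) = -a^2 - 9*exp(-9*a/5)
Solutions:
 u(a) = C1 + a^3/3 - 5*exp(-9*a/5)


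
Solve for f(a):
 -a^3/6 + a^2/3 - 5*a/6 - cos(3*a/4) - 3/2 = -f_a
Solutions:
 f(a) = C1 + a^4/24 - a^3/9 + 5*a^2/12 + 3*a/2 + 4*sin(3*a/4)/3


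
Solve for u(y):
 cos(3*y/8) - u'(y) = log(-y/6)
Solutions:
 u(y) = C1 - y*log(-y) + y + y*log(6) + 8*sin(3*y/8)/3


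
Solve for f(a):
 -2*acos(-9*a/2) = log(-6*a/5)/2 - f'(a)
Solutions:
 f(a) = C1 + a*log(-a)/2 + 2*a*acos(-9*a/2) - a*log(5) - a/2 + a*log(30)/2 + 2*sqrt(4 - 81*a^2)/9


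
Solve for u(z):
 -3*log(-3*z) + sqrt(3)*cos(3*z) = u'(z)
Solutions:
 u(z) = C1 - 3*z*log(-z) - 3*z*log(3) + 3*z + sqrt(3)*sin(3*z)/3


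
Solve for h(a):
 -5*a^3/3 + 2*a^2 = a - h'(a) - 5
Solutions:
 h(a) = C1 + 5*a^4/12 - 2*a^3/3 + a^2/2 - 5*a


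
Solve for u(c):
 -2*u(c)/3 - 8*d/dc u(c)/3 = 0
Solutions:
 u(c) = C1*exp(-c/4)


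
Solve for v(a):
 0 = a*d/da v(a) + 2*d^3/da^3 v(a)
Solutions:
 v(a) = C1 + Integral(C2*airyai(-2^(2/3)*a/2) + C3*airybi(-2^(2/3)*a/2), a)


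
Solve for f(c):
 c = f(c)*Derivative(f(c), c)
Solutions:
 f(c) = -sqrt(C1 + c^2)
 f(c) = sqrt(C1 + c^2)


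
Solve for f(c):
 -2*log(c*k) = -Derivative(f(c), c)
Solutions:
 f(c) = C1 + 2*c*log(c*k) - 2*c


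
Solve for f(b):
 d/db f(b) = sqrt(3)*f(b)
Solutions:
 f(b) = C1*exp(sqrt(3)*b)


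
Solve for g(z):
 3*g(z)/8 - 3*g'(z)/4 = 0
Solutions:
 g(z) = C1*exp(z/2)


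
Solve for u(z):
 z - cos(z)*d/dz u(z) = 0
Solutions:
 u(z) = C1 + Integral(z/cos(z), z)


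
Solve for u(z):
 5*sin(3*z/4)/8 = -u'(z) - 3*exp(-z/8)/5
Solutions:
 u(z) = C1 + 5*cos(3*z/4)/6 + 24*exp(-z/8)/5


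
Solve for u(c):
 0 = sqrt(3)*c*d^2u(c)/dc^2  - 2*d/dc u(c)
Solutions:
 u(c) = C1 + C2*c^(1 + 2*sqrt(3)/3)


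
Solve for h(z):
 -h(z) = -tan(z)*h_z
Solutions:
 h(z) = C1*sin(z)


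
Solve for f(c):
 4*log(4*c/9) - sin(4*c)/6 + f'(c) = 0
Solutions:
 f(c) = C1 - 4*c*log(c) - 8*c*log(2) + 4*c + 8*c*log(3) - cos(4*c)/24


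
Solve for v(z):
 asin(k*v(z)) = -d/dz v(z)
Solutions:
 Integral(1/asin(_y*k), (_y, v(z))) = C1 - z


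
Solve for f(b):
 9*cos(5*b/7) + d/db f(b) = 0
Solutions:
 f(b) = C1 - 63*sin(5*b/7)/5


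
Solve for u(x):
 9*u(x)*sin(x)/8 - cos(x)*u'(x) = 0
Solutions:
 u(x) = C1/cos(x)^(9/8)


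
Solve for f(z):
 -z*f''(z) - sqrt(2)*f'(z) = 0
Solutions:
 f(z) = C1 + C2*z^(1 - sqrt(2))


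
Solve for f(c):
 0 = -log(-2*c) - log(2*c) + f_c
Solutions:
 f(c) = C1 + 2*c*log(c) + c*(-2 + 2*log(2) + I*pi)


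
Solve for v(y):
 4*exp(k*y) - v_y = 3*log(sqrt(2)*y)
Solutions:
 v(y) = C1 - 3*y*log(y) + y*(3 - 3*log(2)/2) + Piecewise((4*exp(k*y)/k, Ne(k, 0)), (4*y, True))


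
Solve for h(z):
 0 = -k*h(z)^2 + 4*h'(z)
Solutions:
 h(z) = -4/(C1 + k*z)


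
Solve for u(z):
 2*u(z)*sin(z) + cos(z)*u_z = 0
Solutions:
 u(z) = C1*cos(z)^2


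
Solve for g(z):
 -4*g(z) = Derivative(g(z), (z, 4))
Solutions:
 g(z) = (C1*sin(z) + C2*cos(z))*exp(-z) + (C3*sin(z) + C4*cos(z))*exp(z)


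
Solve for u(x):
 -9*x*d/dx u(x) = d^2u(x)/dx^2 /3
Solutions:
 u(x) = C1 + C2*erf(3*sqrt(6)*x/2)


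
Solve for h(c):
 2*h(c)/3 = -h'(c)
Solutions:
 h(c) = C1*exp(-2*c/3)


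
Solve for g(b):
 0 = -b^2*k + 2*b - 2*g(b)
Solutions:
 g(b) = b*(-b*k + 2)/2


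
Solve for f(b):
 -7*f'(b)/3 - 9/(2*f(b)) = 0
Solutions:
 f(b) = -sqrt(C1 - 189*b)/7
 f(b) = sqrt(C1 - 189*b)/7


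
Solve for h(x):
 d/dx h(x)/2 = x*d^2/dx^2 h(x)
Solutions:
 h(x) = C1 + C2*x^(3/2)


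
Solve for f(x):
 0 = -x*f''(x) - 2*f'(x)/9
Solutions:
 f(x) = C1 + C2*x^(7/9)


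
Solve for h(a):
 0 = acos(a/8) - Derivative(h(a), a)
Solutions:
 h(a) = C1 + a*acos(a/8) - sqrt(64 - a^2)


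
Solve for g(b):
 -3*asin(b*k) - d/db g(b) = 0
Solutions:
 g(b) = C1 - 3*Piecewise((b*asin(b*k) + sqrt(-b^2*k^2 + 1)/k, Ne(k, 0)), (0, True))


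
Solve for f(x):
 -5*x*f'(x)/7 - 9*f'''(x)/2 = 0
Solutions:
 f(x) = C1 + Integral(C2*airyai(-1470^(1/3)*x/21) + C3*airybi(-1470^(1/3)*x/21), x)


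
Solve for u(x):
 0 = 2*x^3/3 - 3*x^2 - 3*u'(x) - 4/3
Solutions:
 u(x) = C1 + x^4/18 - x^3/3 - 4*x/9


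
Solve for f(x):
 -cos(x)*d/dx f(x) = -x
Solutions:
 f(x) = C1 + Integral(x/cos(x), x)


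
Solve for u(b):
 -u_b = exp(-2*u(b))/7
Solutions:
 u(b) = log(-sqrt(C1 - 14*b)) - log(7)
 u(b) = log(C1 - 14*b)/2 - log(7)


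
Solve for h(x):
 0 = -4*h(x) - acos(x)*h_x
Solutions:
 h(x) = C1*exp(-4*Integral(1/acos(x), x))


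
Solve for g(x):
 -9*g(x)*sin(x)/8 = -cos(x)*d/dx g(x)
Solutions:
 g(x) = C1/cos(x)^(9/8)


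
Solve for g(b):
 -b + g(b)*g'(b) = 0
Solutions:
 g(b) = -sqrt(C1 + b^2)
 g(b) = sqrt(C1 + b^2)


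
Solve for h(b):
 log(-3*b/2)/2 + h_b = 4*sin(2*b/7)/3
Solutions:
 h(b) = C1 - b*log(-b)/2 - b*log(3) + b/2 + b*log(6)/2 - 14*cos(2*b/7)/3


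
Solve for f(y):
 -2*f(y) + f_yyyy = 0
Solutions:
 f(y) = C1*exp(-2^(1/4)*y) + C2*exp(2^(1/4)*y) + C3*sin(2^(1/4)*y) + C4*cos(2^(1/4)*y)


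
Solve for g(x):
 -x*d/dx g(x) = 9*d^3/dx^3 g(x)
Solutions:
 g(x) = C1 + Integral(C2*airyai(-3^(1/3)*x/3) + C3*airybi(-3^(1/3)*x/3), x)


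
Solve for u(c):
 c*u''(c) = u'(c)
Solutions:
 u(c) = C1 + C2*c^2


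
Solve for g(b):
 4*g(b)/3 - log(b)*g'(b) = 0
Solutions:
 g(b) = C1*exp(4*li(b)/3)


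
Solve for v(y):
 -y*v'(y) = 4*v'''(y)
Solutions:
 v(y) = C1 + Integral(C2*airyai(-2^(1/3)*y/2) + C3*airybi(-2^(1/3)*y/2), y)


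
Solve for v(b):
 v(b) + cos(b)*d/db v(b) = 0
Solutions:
 v(b) = C1*sqrt(sin(b) - 1)/sqrt(sin(b) + 1)


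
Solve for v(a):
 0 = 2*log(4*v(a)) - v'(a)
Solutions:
 -Integral(1/(log(_y) + 2*log(2)), (_y, v(a)))/2 = C1 - a


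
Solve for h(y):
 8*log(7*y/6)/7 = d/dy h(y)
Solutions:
 h(y) = C1 + 8*y*log(y)/7 - 8*y*log(6)/7 - 8*y/7 + 8*y*log(7)/7


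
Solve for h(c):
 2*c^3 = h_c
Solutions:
 h(c) = C1 + c^4/2


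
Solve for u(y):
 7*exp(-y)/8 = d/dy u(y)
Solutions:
 u(y) = C1 - 7*exp(-y)/8


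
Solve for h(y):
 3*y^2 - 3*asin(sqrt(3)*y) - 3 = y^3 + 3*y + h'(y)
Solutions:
 h(y) = C1 - y^4/4 + y^3 - 3*y^2/2 - 3*y*asin(sqrt(3)*y) - 3*y - sqrt(3)*sqrt(1 - 3*y^2)


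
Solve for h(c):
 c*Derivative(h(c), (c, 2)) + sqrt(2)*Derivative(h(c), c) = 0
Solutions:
 h(c) = C1 + C2*c^(1 - sqrt(2))


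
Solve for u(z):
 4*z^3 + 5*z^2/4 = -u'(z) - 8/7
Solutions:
 u(z) = C1 - z^4 - 5*z^3/12 - 8*z/7


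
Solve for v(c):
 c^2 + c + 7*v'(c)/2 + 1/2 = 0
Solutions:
 v(c) = C1 - 2*c^3/21 - c^2/7 - c/7


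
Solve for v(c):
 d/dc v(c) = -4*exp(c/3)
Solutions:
 v(c) = C1 - 12*exp(c/3)


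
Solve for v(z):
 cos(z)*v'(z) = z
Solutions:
 v(z) = C1 + Integral(z/cos(z), z)


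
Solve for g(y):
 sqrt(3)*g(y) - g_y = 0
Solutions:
 g(y) = C1*exp(sqrt(3)*y)


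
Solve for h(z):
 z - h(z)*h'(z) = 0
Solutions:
 h(z) = -sqrt(C1 + z^2)
 h(z) = sqrt(C1 + z^2)


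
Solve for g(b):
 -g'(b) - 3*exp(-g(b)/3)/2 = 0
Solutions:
 g(b) = 3*log(C1 - b/2)


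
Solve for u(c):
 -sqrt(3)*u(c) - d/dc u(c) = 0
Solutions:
 u(c) = C1*exp(-sqrt(3)*c)


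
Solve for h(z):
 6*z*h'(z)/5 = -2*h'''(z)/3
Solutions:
 h(z) = C1 + Integral(C2*airyai(-15^(2/3)*z/5) + C3*airybi(-15^(2/3)*z/5), z)


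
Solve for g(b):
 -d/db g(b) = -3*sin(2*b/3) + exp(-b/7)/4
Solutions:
 g(b) = C1 - 9*cos(2*b/3)/2 + 7*exp(-b/7)/4


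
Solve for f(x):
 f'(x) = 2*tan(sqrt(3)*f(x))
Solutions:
 f(x) = sqrt(3)*(pi - asin(C1*exp(2*sqrt(3)*x)))/3
 f(x) = sqrt(3)*asin(C1*exp(2*sqrt(3)*x))/3


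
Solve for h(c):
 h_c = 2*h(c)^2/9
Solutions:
 h(c) = -9/(C1 + 2*c)


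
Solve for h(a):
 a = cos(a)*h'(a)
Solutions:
 h(a) = C1 + Integral(a/cos(a), a)


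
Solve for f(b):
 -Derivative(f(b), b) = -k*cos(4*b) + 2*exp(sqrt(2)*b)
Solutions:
 f(b) = C1 + k*sin(4*b)/4 - sqrt(2)*exp(sqrt(2)*b)


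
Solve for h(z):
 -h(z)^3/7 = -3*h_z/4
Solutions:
 h(z) = -sqrt(42)*sqrt(-1/(C1 + 4*z))/2
 h(z) = sqrt(42)*sqrt(-1/(C1 + 4*z))/2


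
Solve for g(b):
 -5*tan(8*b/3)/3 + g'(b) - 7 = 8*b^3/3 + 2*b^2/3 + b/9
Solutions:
 g(b) = C1 + 2*b^4/3 + 2*b^3/9 + b^2/18 + 7*b - 5*log(cos(8*b/3))/8


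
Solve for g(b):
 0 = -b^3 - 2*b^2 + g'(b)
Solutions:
 g(b) = C1 + b^4/4 + 2*b^3/3


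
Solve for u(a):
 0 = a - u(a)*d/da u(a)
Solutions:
 u(a) = -sqrt(C1 + a^2)
 u(a) = sqrt(C1 + a^2)


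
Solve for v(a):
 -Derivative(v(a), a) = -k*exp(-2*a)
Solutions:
 v(a) = C1 - k*exp(-2*a)/2


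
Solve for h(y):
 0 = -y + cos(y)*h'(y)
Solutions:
 h(y) = C1 + Integral(y/cos(y), y)


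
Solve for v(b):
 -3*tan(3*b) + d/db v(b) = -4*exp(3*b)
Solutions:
 v(b) = C1 - 4*exp(3*b)/3 - log(cos(3*b))


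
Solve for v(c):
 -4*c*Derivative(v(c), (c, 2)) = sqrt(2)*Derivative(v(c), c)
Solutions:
 v(c) = C1 + C2*c^(1 - sqrt(2)/4)


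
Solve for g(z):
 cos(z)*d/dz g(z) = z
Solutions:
 g(z) = C1 + Integral(z/cos(z), z)


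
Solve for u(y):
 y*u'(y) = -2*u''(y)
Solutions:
 u(y) = C1 + C2*erf(y/2)


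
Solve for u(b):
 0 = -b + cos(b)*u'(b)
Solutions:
 u(b) = C1 + Integral(b/cos(b), b)


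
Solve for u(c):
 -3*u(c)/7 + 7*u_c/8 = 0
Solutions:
 u(c) = C1*exp(24*c/49)


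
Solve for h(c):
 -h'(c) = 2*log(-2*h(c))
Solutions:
 Integral(1/(log(-_y) + log(2)), (_y, h(c)))/2 = C1 - c


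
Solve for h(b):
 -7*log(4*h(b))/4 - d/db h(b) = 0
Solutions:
 4*Integral(1/(log(_y) + 2*log(2)), (_y, h(b)))/7 = C1 - b


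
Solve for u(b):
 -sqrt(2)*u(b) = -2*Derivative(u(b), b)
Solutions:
 u(b) = C1*exp(sqrt(2)*b/2)


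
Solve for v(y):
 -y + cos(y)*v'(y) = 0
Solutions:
 v(y) = C1 + Integral(y/cos(y), y)


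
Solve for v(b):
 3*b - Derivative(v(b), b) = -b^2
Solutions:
 v(b) = C1 + b^3/3 + 3*b^2/2


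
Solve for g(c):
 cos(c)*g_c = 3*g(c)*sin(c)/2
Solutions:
 g(c) = C1/cos(c)^(3/2)


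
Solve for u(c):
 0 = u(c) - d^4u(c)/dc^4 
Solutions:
 u(c) = C1*exp(-c) + C2*exp(c) + C3*sin(c) + C4*cos(c)


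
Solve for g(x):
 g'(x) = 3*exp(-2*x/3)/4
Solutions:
 g(x) = C1 - 9*exp(-2*x/3)/8


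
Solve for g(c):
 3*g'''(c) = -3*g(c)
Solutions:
 g(c) = C3*exp(-c) + (C1*sin(sqrt(3)*c/2) + C2*cos(sqrt(3)*c/2))*exp(c/2)


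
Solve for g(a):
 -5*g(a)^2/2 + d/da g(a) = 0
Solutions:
 g(a) = -2/(C1 + 5*a)


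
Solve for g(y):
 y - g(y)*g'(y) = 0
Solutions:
 g(y) = -sqrt(C1 + y^2)
 g(y) = sqrt(C1 + y^2)


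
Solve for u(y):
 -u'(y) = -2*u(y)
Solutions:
 u(y) = C1*exp(2*y)


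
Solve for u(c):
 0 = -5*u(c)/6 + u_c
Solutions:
 u(c) = C1*exp(5*c/6)


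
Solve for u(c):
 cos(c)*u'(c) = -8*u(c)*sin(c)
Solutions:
 u(c) = C1*cos(c)^8


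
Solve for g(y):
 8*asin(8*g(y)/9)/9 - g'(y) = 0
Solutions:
 Integral(1/asin(8*_y/9), (_y, g(y))) = C1 + 8*y/9


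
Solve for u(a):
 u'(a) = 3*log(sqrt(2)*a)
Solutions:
 u(a) = C1 + 3*a*log(a) - 3*a + 3*a*log(2)/2


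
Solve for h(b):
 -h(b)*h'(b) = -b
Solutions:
 h(b) = -sqrt(C1 + b^2)
 h(b) = sqrt(C1 + b^2)


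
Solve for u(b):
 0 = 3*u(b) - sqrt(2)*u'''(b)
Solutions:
 u(b) = C3*exp(2^(5/6)*3^(1/3)*b/2) + (C1*sin(6^(5/6)*b/4) + C2*cos(6^(5/6)*b/4))*exp(-2^(5/6)*3^(1/3)*b/4)


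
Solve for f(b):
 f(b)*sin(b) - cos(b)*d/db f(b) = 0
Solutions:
 f(b) = C1/cos(b)


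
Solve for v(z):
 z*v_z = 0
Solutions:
 v(z) = C1


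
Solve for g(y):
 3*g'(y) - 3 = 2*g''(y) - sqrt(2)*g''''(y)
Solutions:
 g(y) = C1 + C2*exp(y*(4*2^(1/6)*3^(2/3)/(2*sqrt(3)*sqrt(243/2 - 8*sqrt(2)) + 27*sqrt(2))^(1/3) + 6^(1/3)*(2*sqrt(3)*sqrt(243/2 - 8*sqrt(2)) + 27*sqrt(2))^(1/3))/12)*sin(sqrt(3)*y*(-2^(1/6)/(2*sqrt(6561/2 - 216*sqrt(2)) + 81*sqrt(2))^(1/3) + 2^(1/3)*(2*sqrt(6561/2 - 216*sqrt(2)) + 81*sqrt(2))^(1/3)/12)) + C3*exp(y*(4*2^(1/6)*3^(2/3)/(2*sqrt(3)*sqrt(243/2 - 8*sqrt(2)) + 27*sqrt(2))^(1/3) + 6^(1/3)*(2*sqrt(3)*sqrt(243/2 - 8*sqrt(2)) + 27*sqrt(2))^(1/3))/12)*cos(sqrt(3)*y*(-2^(1/6)/(2*sqrt(6561/2 - 216*sqrt(2)) + 81*sqrt(2))^(1/3) + 2^(1/3)*(2*sqrt(6561/2 - 216*sqrt(2)) + 81*sqrt(2))^(1/3)/12)) + C4*exp(-y*(4*2^(1/6)*3^(2/3)/(2*sqrt(3)*sqrt(243/2 - 8*sqrt(2)) + 27*sqrt(2))^(1/3) + 6^(1/3)*(2*sqrt(3)*sqrt(243/2 - 8*sqrt(2)) + 27*sqrt(2))^(1/3))/6) + y


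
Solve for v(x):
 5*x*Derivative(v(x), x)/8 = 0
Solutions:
 v(x) = C1


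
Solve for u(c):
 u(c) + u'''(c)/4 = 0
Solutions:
 u(c) = C3*exp(-2^(2/3)*c) + (C1*sin(2^(2/3)*sqrt(3)*c/2) + C2*cos(2^(2/3)*sqrt(3)*c/2))*exp(2^(2/3)*c/2)


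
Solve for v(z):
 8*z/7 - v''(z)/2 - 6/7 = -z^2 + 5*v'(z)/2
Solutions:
 v(z) = C1 + C2*exp(-5*z) + 2*z^3/15 + 26*z^2/175 - 352*z/875


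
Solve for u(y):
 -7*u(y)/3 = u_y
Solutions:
 u(y) = C1*exp(-7*y/3)


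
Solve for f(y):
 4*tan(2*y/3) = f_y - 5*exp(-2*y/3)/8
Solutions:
 f(y) = C1 + 3*log(tan(2*y/3)^2 + 1) - 15*exp(-2*y/3)/16


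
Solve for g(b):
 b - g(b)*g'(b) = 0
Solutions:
 g(b) = -sqrt(C1 + b^2)
 g(b) = sqrt(C1 + b^2)


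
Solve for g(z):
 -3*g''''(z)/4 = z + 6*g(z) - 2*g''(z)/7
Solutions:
 g(z) = -z/6 + (C1*sin(2^(3/4)*z*sin(atan(sqrt(878)/2)/2)) + C2*cos(2^(3/4)*z*sin(atan(sqrt(878)/2)/2)))*exp(-2^(3/4)*z*cos(atan(sqrt(878)/2)/2)) + (C3*sin(2^(3/4)*z*sin(atan(sqrt(878)/2)/2)) + C4*cos(2^(3/4)*z*sin(atan(sqrt(878)/2)/2)))*exp(2^(3/4)*z*cos(atan(sqrt(878)/2)/2))


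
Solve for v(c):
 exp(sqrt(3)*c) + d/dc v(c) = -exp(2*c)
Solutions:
 v(c) = C1 - exp(2*c)/2 - sqrt(3)*exp(sqrt(3)*c)/3


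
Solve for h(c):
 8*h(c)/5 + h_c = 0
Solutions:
 h(c) = C1*exp(-8*c/5)


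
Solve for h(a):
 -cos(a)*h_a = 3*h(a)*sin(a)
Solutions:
 h(a) = C1*cos(a)^3


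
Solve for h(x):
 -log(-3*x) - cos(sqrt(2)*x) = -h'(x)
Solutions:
 h(x) = C1 + x*log(-x) - x + x*log(3) + sqrt(2)*sin(sqrt(2)*x)/2


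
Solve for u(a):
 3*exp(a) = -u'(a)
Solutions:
 u(a) = C1 - 3*exp(a)


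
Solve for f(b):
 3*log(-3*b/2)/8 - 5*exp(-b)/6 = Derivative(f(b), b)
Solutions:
 f(b) = C1 + 3*b*log(-b)/8 + 3*b*(-1 - log(2) + log(3))/8 + 5*exp(-b)/6


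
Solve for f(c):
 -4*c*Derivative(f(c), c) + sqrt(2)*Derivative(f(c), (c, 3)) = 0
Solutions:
 f(c) = C1 + Integral(C2*airyai(sqrt(2)*c) + C3*airybi(sqrt(2)*c), c)


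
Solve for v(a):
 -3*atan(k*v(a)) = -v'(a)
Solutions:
 Integral(1/atan(_y*k), (_y, v(a))) = C1 + 3*a


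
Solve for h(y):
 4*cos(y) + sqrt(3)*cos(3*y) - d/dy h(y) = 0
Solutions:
 h(y) = C1 + 4*sin(y) + sqrt(3)*sin(3*y)/3


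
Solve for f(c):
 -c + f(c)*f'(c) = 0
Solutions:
 f(c) = -sqrt(C1 + c^2)
 f(c) = sqrt(C1 + c^2)


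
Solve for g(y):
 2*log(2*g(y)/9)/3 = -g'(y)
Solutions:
 3*Integral(1/(log(_y) - 2*log(3) + log(2)), (_y, g(y)))/2 = C1 - y


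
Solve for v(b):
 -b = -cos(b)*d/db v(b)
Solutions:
 v(b) = C1 + Integral(b/cos(b), b)


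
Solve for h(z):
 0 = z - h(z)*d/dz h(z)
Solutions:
 h(z) = -sqrt(C1 + z^2)
 h(z) = sqrt(C1 + z^2)


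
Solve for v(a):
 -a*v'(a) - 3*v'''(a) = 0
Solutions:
 v(a) = C1 + Integral(C2*airyai(-3^(2/3)*a/3) + C3*airybi(-3^(2/3)*a/3), a)


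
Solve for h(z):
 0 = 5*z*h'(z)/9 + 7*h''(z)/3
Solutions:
 h(z) = C1 + C2*erf(sqrt(210)*z/42)


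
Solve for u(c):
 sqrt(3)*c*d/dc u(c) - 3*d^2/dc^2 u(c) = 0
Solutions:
 u(c) = C1 + C2*erfi(sqrt(2)*3^(3/4)*c/6)


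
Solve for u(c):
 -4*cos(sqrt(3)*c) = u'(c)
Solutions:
 u(c) = C1 - 4*sqrt(3)*sin(sqrt(3)*c)/3


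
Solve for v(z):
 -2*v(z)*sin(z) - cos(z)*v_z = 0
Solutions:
 v(z) = C1*cos(z)^2


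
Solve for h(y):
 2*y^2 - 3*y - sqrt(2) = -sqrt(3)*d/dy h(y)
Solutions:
 h(y) = C1 - 2*sqrt(3)*y^3/9 + sqrt(3)*y^2/2 + sqrt(6)*y/3


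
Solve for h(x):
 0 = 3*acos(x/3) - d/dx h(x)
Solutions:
 h(x) = C1 + 3*x*acos(x/3) - 3*sqrt(9 - x^2)


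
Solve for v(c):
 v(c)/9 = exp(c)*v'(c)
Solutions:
 v(c) = C1*exp(-exp(-c)/9)


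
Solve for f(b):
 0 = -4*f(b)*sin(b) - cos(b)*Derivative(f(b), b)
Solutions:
 f(b) = C1*cos(b)^4


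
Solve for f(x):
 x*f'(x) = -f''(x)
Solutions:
 f(x) = C1 + C2*erf(sqrt(2)*x/2)


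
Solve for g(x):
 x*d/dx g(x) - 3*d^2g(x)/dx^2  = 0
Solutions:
 g(x) = C1 + C2*erfi(sqrt(6)*x/6)


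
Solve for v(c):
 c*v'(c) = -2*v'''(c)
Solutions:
 v(c) = C1 + Integral(C2*airyai(-2^(2/3)*c/2) + C3*airybi(-2^(2/3)*c/2), c)


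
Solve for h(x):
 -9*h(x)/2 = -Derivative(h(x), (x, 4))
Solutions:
 h(x) = C1*exp(-2^(3/4)*sqrt(3)*x/2) + C2*exp(2^(3/4)*sqrt(3)*x/2) + C3*sin(2^(3/4)*sqrt(3)*x/2) + C4*cos(2^(3/4)*sqrt(3)*x/2)


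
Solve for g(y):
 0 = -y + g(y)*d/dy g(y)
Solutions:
 g(y) = -sqrt(C1 + y^2)
 g(y) = sqrt(C1 + y^2)


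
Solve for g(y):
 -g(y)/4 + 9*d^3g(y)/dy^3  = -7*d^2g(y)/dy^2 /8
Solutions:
 g(y) = C1*exp(-y*(49/(216*sqrt(417846) + 139625)^(1/3) + 14 + (216*sqrt(417846) + 139625)^(1/3))/432)*sin(sqrt(3)*y*(-(216*sqrt(417846) + 139625)^(1/3) + 49/(216*sqrt(417846) + 139625)^(1/3))/432) + C2*exp(-y*(49/(216*sqrt(417846) + 139625)^(1/3) + 14 + (216*sqrt(417846) + 139625)^(1/3))/432)*cos(sqrt(3)*y*(-(216*sqrt(417846) + 139625)^(1/3) + 49/(216*sqrt(417846) + 139625)^(1/3))/432) + C3*exp(y*(-7 + 49/(216*sqrt(417846) + 139625)^(1/3) + (216*sqrt(417846) + 139625)^(1/3))/216)


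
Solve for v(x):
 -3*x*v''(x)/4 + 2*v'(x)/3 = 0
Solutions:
 v(x) = C1 + C2*x^(17/9)


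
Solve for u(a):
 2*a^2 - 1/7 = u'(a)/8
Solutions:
 u(a) = C1 + 16*a^3/3 - 8*a/7


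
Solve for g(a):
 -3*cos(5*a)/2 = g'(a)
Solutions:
 g(a) = C1 - 3*sin(5*a)/10


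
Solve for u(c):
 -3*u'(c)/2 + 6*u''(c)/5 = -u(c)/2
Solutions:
 u(c) = (C1*sin(sqrt(15)*c/24) + C2*cos(sqrt(15)*c/24))*exp(5*c/8)


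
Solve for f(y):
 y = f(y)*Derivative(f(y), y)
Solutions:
 f(y) = -sqrt(C1 + y^2)
 f(y) = sqrt(C1 + y^2)


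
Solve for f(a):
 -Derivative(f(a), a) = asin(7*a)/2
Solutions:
 f(a) = C1 - a*asin(7*a)/2 - sqrt(1 - 49*a^2)/14


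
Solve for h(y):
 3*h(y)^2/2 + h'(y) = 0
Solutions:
 h(y) = 2/(C1 + 3*y)


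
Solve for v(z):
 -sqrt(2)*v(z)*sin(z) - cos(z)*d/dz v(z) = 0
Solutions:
 v(z) = C1*cos(z)^(sqrt(2))


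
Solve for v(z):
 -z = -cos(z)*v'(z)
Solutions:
 v(z) = C1 + Integral(z/cos(z), z)


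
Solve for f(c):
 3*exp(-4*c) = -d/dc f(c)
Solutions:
 f(c) = C1 + 3*exp(-4*c)/4


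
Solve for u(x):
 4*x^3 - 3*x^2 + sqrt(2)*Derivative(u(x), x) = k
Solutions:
 u(x) = C1 + sqrt(2)*k*x/2 - sqrt(2)*x^4/2 + sqrt(2)*x^3/2


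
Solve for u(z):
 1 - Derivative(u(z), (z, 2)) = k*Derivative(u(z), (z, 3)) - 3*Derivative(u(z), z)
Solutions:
 u(z) = C1 + C2*exp(z*(sqrt(12*k + 1) - 1)/(2*k)) + C3*exp(-z*(sqrt(12*k + 1) + 1)/(2*k)) - z/3


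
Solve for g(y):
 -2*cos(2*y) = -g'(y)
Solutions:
 g(y) = C1 + sin(2*y)
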